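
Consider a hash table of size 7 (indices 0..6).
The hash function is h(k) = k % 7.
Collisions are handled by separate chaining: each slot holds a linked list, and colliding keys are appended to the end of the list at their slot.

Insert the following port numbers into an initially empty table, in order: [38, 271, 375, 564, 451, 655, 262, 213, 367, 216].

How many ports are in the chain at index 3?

5

Insert 38: h=3, bucket 3 empty → new chain.
Insert 271: h=5, bucket 5 empty → new chain.
Insert 375: h=4, bucket 4 empty → new chain.
Insert 564: h=4, bucket 4 nonempty → append to chain.
Insert 451: h=3, bucket 3 nonempty → append to chain.
Insert 655: h=4, bucket 4 nonempty → append to chain.
Insert 262: h=3, bucket 3 nonempty → append to chain.
Insert 213: h=3, bucket 3 nonempty → append to chain.
Insert 367: h=3, bucket 3 nonempty → append to chain.
Insert 216: h=6, bucket 6 empty → new chain.
Final buckets:
0: .
1: .
2: .
3: 38 -> 451 -> 262 -> 213 -> 367
4: 375 -> 564 -> 655
5: 271
6: 216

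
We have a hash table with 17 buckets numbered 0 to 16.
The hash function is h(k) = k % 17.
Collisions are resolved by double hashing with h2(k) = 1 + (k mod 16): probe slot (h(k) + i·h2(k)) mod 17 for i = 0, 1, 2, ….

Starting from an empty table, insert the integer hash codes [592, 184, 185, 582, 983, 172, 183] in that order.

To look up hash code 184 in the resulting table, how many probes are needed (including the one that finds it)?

2

Insert 592: h=14, slot 14 empty -> index 14.
Insert 184: h=14, h2=9, slot 14 occupied -> index 6.
Insert 185: h=15, slot 15 empty -> index 15.
Insert 582: h=4, slot 4 empty -> index 4.
Insert 983: h=14, h2=8, slot 14 occupied -> index 5.
Insert 172: h=2, slot 2 empty -> index 2.
Insert 183: h=13, slot 13 empty -> index 13.
Table: [-, -, 172, -, 582, 983, 184, -, -, -, -, -, -, 183, 592, 185, -]
Lookup 184: h=14, h2=9, probe 14,6 → found at 6.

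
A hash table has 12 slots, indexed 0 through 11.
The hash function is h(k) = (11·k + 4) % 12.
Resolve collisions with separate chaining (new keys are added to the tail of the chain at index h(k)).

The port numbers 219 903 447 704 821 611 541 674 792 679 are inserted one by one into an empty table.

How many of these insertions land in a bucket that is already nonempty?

Insert 219: h=1, bucket 1 empty → new chain.
Insert 903: h=1, bucket 1 nonempty → append to chain.
Insert 447: h=1, bucket 1 nonempty → append to chain.
Insert 704: h=8, bucket 8 empty → new chain.
Insert 821: h=11, bucket 11 empty → new chain.
Insert 611: h=5, bucket 5 empty → new chain.
Insert 541: h=3, bucket 3 empty → new chain.
Insert 674: h=2, bucket 2 empty → new chain.
Insert 792: h=4, bucket 4 empty → new chain.
Insert 679: h=9, bucket 9 empty → new chain.
Final buckets:
0: —
1: 219 -> 903 -> 447
2: 674
3: 541
4: 792
5: 611
6: —
7: —
8: 704
9: 679
10: —
11: 821

2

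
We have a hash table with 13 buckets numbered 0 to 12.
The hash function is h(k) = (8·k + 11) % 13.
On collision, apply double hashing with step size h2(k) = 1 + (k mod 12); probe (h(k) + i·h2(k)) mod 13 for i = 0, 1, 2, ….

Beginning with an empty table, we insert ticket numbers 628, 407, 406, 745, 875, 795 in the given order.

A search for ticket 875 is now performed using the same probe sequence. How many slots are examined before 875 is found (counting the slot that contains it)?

3

628 hashes to 4; slot 4 is free -> place at 4.
407 hashes to 4, h2=12; 4 taken -> place at 3.
406 hashes to 9; slot 9 is free -> place at 9.
745 hashes to 4, h2=2; 4 taken -> place at 6.
875 hashes to 4, h2=12; 4,3 taken -> place at 2.
795 hashes to 1; slot 1 is free -> place at 1.
Table: [., 795, 875, 407, 628, ., 745, ., ., 406, ., ., .]
Lookup 875: h=4, h2=12, probe 4,3,2 → found at 2.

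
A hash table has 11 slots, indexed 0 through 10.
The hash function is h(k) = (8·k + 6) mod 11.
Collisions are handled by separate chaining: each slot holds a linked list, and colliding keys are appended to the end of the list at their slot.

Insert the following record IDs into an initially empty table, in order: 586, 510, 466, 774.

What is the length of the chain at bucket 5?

Insert 586: h=8, bucket 8 empty → new chain.
Insert 510: h=5, bucket 5 empty → new chain.
Insert 466: h=5, bucket 5 nonempty → append to chain.
Insert 774: h=5, bucket 5 nonempty → append to chain.
Final buckets:
0: _
1: _
2: _
3: _
4: _
5: 510 -> 466 -> 774
6: _
7: _
8: 586
9: _
10: _

3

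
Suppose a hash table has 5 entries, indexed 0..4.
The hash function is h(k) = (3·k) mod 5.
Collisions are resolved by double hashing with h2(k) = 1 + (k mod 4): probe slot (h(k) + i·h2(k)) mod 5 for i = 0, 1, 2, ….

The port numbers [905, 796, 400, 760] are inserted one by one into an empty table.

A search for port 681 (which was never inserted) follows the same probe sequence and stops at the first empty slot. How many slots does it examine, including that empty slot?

905 hashes to 0; slot 0 is free → place at 0.
796 hashes to 3; slot 3 is free → place at 3.
400 hashes to 0, h2=1; 0 taken → place at 1.
760 hashes to 0, h2=1; 0,1 taken → place at 2.
Table: [905, 400, 760, 796, _]
Lookup 681: h=3, h2=2, probe 3,0,2,4 → slot 4 empty, not found.

4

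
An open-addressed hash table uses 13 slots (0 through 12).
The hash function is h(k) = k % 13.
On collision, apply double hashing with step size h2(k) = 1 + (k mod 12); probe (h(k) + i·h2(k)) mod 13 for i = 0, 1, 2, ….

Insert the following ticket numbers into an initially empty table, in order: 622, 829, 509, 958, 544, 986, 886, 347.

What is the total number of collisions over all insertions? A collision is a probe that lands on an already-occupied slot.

4

622 hashes to 11; slot 11 is free => place at 11.
829 hashes to 10; slot 10 is free => place at 10.
509 hashes to 2; slot 2 is free => place at 2.
958 hashes to 9; slot 9 is free => place at 9.
544 hashes to 11, h2=5; 11 taken => place at 3.
986 hashes to 11, h2=3; 11 taken => place at 1.
886 hashes to 2, h2=11; 2 taken => place at 0.
347 hashes to 9, h2=12; 9 taken => place at 8.
Table: [886, 986, 509, 544, ., ., ., ., 347, 958, 829, 622, .]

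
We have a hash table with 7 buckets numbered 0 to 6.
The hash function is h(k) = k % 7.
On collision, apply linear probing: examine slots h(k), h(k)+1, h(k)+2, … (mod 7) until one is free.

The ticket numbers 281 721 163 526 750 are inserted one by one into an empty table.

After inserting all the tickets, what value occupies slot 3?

281: h=1 → slot 1
721: h=0 → slot 0
163: h=2 → slot 2
526: h=1, probe 1,2,3 → slot 3
750: h=1, probe 1,2,3,4 → slot 4
Table: [721, 281, 163, 526, 750, —, —]

526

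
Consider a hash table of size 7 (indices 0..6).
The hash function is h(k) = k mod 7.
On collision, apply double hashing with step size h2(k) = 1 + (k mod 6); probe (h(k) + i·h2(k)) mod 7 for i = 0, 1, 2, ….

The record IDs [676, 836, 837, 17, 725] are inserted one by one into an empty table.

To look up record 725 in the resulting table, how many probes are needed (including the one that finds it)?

676 hashes to 4; slot 4 is free => place at 4.
836 hashes to 3; slot 3 is free => place at 3.
837 hashes to 4, h2=4; 4 taken => place at 1.
17 hashes to 3, h2=6; 3 taken => place at 2.
725 hashes to 4, h2=6; 4,3,2,1 taken => place at 0.
Table: [725, 837, 17, 836, 676, —, —]
Lookup 725: h=4, h2=6, probe 4,3,2,1,0 → found at 0.

5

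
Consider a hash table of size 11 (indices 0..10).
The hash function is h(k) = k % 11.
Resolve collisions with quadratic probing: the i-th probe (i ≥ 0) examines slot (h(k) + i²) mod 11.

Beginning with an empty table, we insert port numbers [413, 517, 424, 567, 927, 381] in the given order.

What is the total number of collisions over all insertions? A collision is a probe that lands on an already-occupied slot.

413: h=6 => slot 6
517: h=0 => slot 0
424: h=6, probe 6,7 => slot 7
567: h=6, probe 6,7,10 => slot 10
927: h=3 => slot 3
381: h=7, probe 7,8 => slot 8
Table: [517, _, _, 927, _, _, 413, 424, 381, _, 567]

4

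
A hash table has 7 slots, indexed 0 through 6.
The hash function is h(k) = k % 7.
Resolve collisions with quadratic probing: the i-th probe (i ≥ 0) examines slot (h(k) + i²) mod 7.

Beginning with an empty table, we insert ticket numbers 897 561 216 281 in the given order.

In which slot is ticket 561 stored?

2

897 hashes to 1; slot 1 is free => place at 1.
561 hashes to 1; 1 taken => place at 2.
216 hashes to 6; slot 6 is free => place at 6.
281 hashes to 1; 1,2 taken => place at 5.
Table: [., 897, 561, ., ., 281, 216]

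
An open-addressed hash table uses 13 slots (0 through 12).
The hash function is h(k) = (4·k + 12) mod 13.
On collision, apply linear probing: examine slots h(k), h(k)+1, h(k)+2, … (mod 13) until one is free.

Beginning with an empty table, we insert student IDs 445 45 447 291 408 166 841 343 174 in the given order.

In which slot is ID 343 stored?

Insert 445: h=11, slot 11 empty -> index 11.
Insert 45: h=10, slot 10 empty -> index 10.
Insert 447: h=6, slot 6 empty -> index 6.
Insert 291: h=6, slot 6 occupied -> index 7.
Insert 408: h=6, slots 6,7 occupied -> index 8.
Insert 166: h=0, slot 0 empty -> index 0.
Insert 841: h=9, slot 9 empty -> index 9.
Insert 343: h=6, slots 6,7,8,9,10,11 occupied -> index 12.
Insert 174: h=6, slots 6,7,8,9,10,11,12,0 occupied -> index 1.
Table: [166, 174, ∅, ∅, ∅, ∅, 447, 291, 408, 841, 45, 445, 343]

12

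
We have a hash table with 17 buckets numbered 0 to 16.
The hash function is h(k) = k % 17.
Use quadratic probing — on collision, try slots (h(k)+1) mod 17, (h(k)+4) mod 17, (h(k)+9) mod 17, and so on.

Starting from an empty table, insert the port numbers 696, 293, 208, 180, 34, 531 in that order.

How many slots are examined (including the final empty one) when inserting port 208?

696: h=16 => slot 16
293: h=4 => slot 4
208: h=4, probe 4,5 => slot 5
180: h=10 => slot 10
34: h=0 => slot 0
531: h=4, probe 4,5,8 => slot 8
Table: [34, _, _, _, 293, 208, _, _, 531, _, 180, _, _, _, _, _, 696]

2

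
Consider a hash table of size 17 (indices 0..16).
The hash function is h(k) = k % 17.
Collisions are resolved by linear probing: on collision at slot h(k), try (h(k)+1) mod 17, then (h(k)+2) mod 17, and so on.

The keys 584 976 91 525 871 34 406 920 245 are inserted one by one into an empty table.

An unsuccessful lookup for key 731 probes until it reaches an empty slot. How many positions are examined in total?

Insert 584: h=6, slot 6 empty → index 6.
Insert 976: h=7, slot 7 empty → index 7.
Insert 91: h=6, slots 6,7 occupied → index 8.
Insert 525: h=15, slot 15 empty → index 15.
Insert 871: h=4, slot 4 empty → index 4.
Insert 34: h=0, slot 0 empty → index 0.
Insert 406: h=15, slot 15 occupied → index 16.
Insert 920: h=2, slot 2 empty → index 2.
Insert 245: h=7, slots 7,8 occupied → index 9.
Table: [34, _, 920, _, 871, _, 584, 976, 91, 245, _, _, _, _, _, 525, 406]
Lookup 731: h=0, probe 0,1 → slot 1 empty, not found.

2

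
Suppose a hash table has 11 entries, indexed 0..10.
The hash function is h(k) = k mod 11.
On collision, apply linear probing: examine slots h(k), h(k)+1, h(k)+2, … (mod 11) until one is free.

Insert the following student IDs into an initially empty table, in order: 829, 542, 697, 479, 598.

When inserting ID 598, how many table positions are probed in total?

829 hashes to 4; slot 4 is free => place at 4.
542 hashes to 3; slot 3 is free => place at 3.
697 hashes to 4; 4 taken => place at 5.
479 hashes to 6; slot 6 is free => place at 6.
598 hashes to 4; 4,5,6 taken => place at 7.
Table: [., ., ., 542, 829, 697, 479, 598, ., ., .]

4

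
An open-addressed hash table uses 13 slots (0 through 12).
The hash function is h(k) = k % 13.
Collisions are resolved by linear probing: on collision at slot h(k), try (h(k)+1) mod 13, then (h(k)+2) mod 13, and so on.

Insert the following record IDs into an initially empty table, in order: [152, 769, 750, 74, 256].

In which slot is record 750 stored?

152: h=9 => slot 9
769: h=2 => slot 2
750: h=9, probe 9,10 => slot 10
74: h=9, probe 9,10,11 => slot 11
256: h=9, probe 9,10,11,12 => slot 12
Table: [∅, ∅, 769, ∅, ∅, ∅, ∅, ∅, ∅, 152, 750, 74, 256]

10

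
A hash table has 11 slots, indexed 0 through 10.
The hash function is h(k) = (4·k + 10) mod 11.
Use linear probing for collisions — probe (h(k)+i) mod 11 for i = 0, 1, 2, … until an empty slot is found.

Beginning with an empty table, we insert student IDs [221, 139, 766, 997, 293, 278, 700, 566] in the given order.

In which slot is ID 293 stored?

221: h=3 => slot 3
139: h=5 => slot 5
766: h=5, probe 5,6 => slot 6
997: h=5, probe 5,6,7 => slot 7
293: h=5, probe 5,6,7,8 => slot 8
278: h=0 => slot 0
700: h=5, probe 5,6,7,8,9 => slot 9
566: h=8, probe 8,9,10 => slot 10
Table: [278, ., ., 221, ., 139, 766, 997, 293, 700, 566]

8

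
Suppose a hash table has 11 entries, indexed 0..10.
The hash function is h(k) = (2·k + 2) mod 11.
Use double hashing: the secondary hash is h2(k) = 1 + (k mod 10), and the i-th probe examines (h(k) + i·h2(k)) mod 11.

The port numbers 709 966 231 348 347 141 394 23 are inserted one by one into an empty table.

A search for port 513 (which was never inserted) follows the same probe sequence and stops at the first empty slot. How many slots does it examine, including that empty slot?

Insert 709: h=1, slot 1 empty -> index 1.
Insert 966: h=9, slot 9 empty -> index 9.
Insert 231: h=2, slot 2 empty -> index 2.
Insert 348: h=5, slot 5 empty -> index 5.
Insert 347: h=3, slot 3 empty -> index 3.
Insert 141: h=9, h2=2, slot 9 occupied -> index 0.
Insert 394: h=9, h2=5, slots 9,3 occupied -> index 8.
Insert 23: h=4, slot 4 empty -> index 4.
Table: [141, 709, 231, 347, 23, 348, -, -, 394, 966, -]
Lookup 513: h=5, h2=4, probe 5,9,2,6 → slot 6 empty, not found.

4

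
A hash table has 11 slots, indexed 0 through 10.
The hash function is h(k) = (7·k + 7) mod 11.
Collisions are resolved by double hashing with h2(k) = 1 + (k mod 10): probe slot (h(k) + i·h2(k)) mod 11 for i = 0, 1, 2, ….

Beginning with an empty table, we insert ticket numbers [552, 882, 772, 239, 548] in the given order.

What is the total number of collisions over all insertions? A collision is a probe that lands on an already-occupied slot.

3

Insert 552: h=10, slot 10 empty => index 10.
Insert 882: h=10, h2=3, slot 10 occupied => index 2.
Insert 772: h=10, h2=3, slots 10,2 occupied => index 5.
Insert 239: h=8, slot 8 empty => index 8.
Insert 548: h=4, slot 4 empty => index 4.
Table: [-, -, 882, -, 548, 772, -, -, 239, -, 552]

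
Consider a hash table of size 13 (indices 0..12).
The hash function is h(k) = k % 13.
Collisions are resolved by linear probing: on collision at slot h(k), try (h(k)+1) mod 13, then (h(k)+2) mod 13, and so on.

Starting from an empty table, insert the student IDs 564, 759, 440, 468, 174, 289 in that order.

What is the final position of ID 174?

564: h=5 => slot 5
759: h=5, probe 5,6 => slot 6
440: h=11 => slot 11
468: h=0 => slot 0
174: h=5, probe 5,6,7 => slot 7
289: h=3 => slot 3
Table: [468, —, —, 289, —, 564, 759, 174, —, —, —, 440, —]

7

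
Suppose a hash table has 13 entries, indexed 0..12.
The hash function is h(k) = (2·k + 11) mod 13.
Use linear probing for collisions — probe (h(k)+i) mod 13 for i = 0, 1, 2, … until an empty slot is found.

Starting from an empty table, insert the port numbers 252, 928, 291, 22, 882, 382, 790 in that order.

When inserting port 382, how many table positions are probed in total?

4

252: h=8 => slot 8
928: h=8, probe 8,9 => slot 9
291: h=8, probe 8,9,10 => slot 10
22: h=3 => slot 3
882: h=7 => slot 7
382: h=8, probe 8,9,10,11 => slot 11
790: h=5 => slot 5
Table: [_, _, _, 22, _, 790, _, 882, 252, 928, 291, 382, _]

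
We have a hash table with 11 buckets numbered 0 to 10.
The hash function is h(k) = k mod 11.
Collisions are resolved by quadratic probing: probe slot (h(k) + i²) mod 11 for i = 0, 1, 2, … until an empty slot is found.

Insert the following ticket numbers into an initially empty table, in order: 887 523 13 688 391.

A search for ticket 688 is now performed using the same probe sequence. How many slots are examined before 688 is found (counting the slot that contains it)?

3

887: h=7 → slot 7
523: h=6 → slot 6
13: h=2 → slot 2
688: h=6, probe 6,7,10 → slot 10
391: h=6, probe 6,7,10,4 → slot 4
Table: [—, —, 13, —, 391, —, 523, 887, —, —, 688]
Lookup 688: h=6, probe 6,7,10 → found at 10.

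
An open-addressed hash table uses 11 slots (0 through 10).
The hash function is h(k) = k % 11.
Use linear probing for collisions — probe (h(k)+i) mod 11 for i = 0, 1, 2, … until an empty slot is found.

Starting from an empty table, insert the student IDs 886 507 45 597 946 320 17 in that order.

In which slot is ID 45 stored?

2

Insert 886: h=6, slot 6 empty → index 6.
Insert 507: h=1, slot 1 empty → index 1.
Insert 45: h=1, slot 1 occupied → index 2.
Insert 597: h=3, slot 3 empty → index 3.
Insert 946: h=0, slot 0 empty → index 0.
Insert 320: h=1, slots 1,2,3 occupied → index 4.
Insert 17: h=6, slot 6 occupied → index 7.
Table: [946, 507, 45, 597, 320, ., 886, 17, ., ., .]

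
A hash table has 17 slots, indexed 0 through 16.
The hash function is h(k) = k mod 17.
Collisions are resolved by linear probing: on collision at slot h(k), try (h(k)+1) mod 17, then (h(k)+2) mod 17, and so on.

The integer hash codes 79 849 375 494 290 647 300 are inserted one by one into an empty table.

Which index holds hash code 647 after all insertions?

4

79: h=11 -> slot 11
849: h=16 -> slot 16
375: h=1 -> slot 1
494: h=1, probe 1,2 -> slot 2
290: h=1, probe 1,2,3 -> slot 3
647: h=1, probe 1,2,3,4 -> slot 4
300: h=11, probe 11,12 -> slot 12
Table: [., 375, 494, 290, 647, ., ., ., ., ., ., 79, 300, ., ., ., 849]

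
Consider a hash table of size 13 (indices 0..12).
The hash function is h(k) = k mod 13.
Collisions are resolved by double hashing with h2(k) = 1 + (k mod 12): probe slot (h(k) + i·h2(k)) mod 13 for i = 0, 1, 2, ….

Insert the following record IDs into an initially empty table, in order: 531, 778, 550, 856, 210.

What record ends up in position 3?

856

Insert 531: h=11, slot 11 empty -> index 11.
Insert 778: h=11, h2=11, slot 11 occupied -> index 9.
Insert 550: h=4, slot 4 empty -> index 4.
Insert 856: h=11, h2=5, slot 11 occupied -> index 3.
Insert 210: h=2, slot 2 empty -> index 2.
Table: [-, -, 210, 856, 550, -, -, -, -, 778, -, 531, -]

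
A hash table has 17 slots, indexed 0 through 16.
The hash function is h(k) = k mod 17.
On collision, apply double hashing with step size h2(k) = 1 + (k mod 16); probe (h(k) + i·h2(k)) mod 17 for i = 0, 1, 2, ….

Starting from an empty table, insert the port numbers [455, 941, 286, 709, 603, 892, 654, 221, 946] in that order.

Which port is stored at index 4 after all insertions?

892

455 hashes to 13; slot 13 is free => place at 13.
941 hashes to 6; slot 6 is free => place at 6.
286 hashes to 14; slot 14 is free => place at 14.
709 hashes to 12; slot 12 is free => place at 12.
603 hashes to 8; slot 8 is free => place at 8.
892 hashes to 8, h2=13; 8 taken => place at 4.
654 hashes to 8, h2=15; 8,6,4 taken => place at 2.
221 hashes to 0; slot 0 is free => place at 0.
946 hashes to 11; slot 11 is free => place at 11.
Table: [221, —, 654, —, 892, —, 941, —, 603, —, —, 946, 709, 455, 286, —, —]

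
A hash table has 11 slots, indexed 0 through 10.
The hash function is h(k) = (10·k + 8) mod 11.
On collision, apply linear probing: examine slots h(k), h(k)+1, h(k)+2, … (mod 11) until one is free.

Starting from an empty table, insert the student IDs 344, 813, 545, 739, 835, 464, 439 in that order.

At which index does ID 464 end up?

344: h=5 → slot 5
813: h=9 → slot 9
545: h=2 → slot 2
739: h=6 → slot 6
835: h=9, probe 9,10 → slot 10
464: h=6, probe 6,7 → slot 7
439: h=9, probe 9,10,0 → slot 0
Table: [439, -, 545, -, -, 344, 739, 464, -, 813, 835]

7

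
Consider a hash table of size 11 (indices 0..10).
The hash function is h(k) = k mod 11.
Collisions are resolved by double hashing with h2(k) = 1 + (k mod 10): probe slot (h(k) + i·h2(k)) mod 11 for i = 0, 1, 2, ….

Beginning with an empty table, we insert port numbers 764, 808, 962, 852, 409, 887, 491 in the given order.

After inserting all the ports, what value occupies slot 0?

852

764: h=5 -> slot 5
808: h=5, h2=9, probe 5,3 -> slot 3
962: h=5, h2=3, probe 5,8 -> slot 8
852: h=5, h2=3, probe 5,8,0 -> slot 0
409: h=2 -> slot 2
887: h=7 -> slot 7
491: h=7, h2=2, probe 7,9 -> slot 9
Table: [852, —, 409, 808, —, 764, —, 887, 962, 491, —]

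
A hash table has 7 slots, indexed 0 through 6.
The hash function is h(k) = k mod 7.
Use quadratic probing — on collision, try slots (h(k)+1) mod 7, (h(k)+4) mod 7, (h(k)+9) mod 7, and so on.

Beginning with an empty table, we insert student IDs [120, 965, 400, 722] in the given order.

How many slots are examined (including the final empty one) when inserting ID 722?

120 hashes to 1; slot 1 is free → place at 1.
965 hashes to 6; slot 6 is free → place at 6.
400 hashes to 1; 1 taken → place at 2.
722 hashes to 1; 1,2 taken → place at 5.
Table: [., 120, 400, ., ., 722, 965]

3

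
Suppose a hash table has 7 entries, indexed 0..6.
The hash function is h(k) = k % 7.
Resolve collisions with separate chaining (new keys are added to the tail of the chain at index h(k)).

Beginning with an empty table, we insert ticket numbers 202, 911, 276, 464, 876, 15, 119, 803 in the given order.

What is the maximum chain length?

3

202 → bucket 6
911 → bucket 1
276 → bucket 3
464 → bucket 2
876 → bucket 1 (collision)
15 → bucket 1 (collision)
119 → bucket 0
803 → bucket 5
Final buckets:
0: 119
1: 911 -> 876 -> 15
2: 464
3: 276
4: -
5: 803
6: 202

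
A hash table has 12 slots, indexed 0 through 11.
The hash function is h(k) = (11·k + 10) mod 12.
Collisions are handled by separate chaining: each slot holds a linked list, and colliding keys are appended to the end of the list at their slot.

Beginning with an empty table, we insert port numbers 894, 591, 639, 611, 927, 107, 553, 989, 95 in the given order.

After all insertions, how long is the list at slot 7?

894 → bucket 4
591 → bucket 7
639 → bucket 7 (collision)
611 → bucket 11
927 → bucket 7 (collision)
107 → bucket 11 (collision)
553 → bucket 9
989 → bucket 5
95 → bucket 11 (collision)
Final buckets:
0: ∅
1: ∅
2: ∅
3: ∅
4: 894
5: 989
6: ∅
7: 591 -> 639 -> 927
8: ∅
9: 553
10: ∅
11: 611 -> 107 -> 95

3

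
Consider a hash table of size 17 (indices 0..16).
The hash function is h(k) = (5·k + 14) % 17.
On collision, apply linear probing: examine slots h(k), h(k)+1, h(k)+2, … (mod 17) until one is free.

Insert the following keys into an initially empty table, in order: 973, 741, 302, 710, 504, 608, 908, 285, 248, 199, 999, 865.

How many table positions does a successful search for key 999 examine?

10

Insert 973: h=0, slot 0 empty → index 0.
Insert 741: h=13, slot 13 empty → index 13.
Insert 302: h=11, slot 11 empty → index 11.
Insert 710: h=11, slot 11 occupied → index 12.
Insert 504: h=1, slot 1 empty → index 1.
Insert 608: h=11, slots 11,12,13 occupied → index 14.
Insert 908: h=15, slot 15 empty → index 15.
Insert 285: h=11, slots 11,12,13,14,15 occupied → index 16.
Insert 248: h=13, slots 13,14,15,16,0,1 occupied → index 2.
Insert 199: h=6, slot 6 empty → index 6.
Insert 999: h=11, slots 11,12,13,14,15,16,0,1,2 occupied → index 3.
Insert 865: h=4, slot 4 empty → index 4.
Table: [973, 504, 248, 999, 865, ∅, 199, ∅, ∅, ∅, ∅, 302, 710, 741, 608, 908, 285]
Lookup 999: h=11, probe 11,12,13,14,15,16,0,1,2,3 → found at 3.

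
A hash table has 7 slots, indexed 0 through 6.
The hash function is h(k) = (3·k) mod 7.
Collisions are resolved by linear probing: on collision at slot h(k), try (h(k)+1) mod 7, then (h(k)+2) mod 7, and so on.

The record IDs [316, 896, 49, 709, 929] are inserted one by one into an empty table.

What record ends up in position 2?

316 hashes to 3; slot 3 is free → place at 3.
896 hashes to 0; slot 0 is free → place at 0.
49 hashes to 0; 0 taken → place at 1.
709 hashes to 6; slot 6 is free → place at 6.
929 hashes to 1; 1 taken → place at 2.
Table: [896, 49, 929, 316, —, —, 709]

929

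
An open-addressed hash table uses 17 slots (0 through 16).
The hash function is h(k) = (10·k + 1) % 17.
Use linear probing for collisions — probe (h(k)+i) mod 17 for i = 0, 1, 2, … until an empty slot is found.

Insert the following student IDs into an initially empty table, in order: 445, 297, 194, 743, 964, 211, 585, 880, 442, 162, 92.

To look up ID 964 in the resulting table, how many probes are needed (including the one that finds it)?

445: h=14 → slot 14
297: h=13 → slot 13
194: h=3 → slot 3
743: h=2 → slot 2
964: h=2, probe 2,3,4 → slot 4
211: h=3, probe 3,4,5 → slot 5
585: h=3, probe 3,4,5,6 → slot 6
880: h=12 → slot 12
442: h=1 → slot 1
162: h=6, probe 6,7 → slot 7
92: h=3, probe 3,4,5,6,7,8 → slot 8
Table: [_, 442, 743, 194, 964, 211, 585, 162, 92, _, _, _, 880, 297, 445, _, _]
Lookup 964: h=2, probe 2,3,4 → found at 4.

3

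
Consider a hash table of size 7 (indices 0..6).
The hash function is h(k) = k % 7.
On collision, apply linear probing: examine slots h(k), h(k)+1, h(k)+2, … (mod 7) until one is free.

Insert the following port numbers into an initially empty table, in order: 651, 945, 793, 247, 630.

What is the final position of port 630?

Insert 651: h=0, slot 0 empty -> index 0.
Insert 945: h=0, slot 0 occupied -> index 1.
Insert 793: h=2, slot 2 empty -> index 2.
Insert 247: h=2, slot 2 occupied -> index 3.
Insert 630: h=0, slots 0,1,2,3 occupied -> index 4.
Table: [651, 945, 793, 247, 630, ., .]

4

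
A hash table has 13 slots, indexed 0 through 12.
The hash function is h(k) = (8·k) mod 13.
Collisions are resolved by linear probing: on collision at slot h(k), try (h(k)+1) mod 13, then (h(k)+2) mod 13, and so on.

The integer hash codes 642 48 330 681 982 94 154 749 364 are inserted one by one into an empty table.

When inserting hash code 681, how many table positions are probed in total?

642: h=1 => slot 1
48: h=7 => slot 7
330: h=1, probe 1,2 => slot 2
681: h=1, probe 1,2,3 => slot 3
982: h=4 => slot 4
94: h=11 => slot 11
154: h=10 => slot 10
749: h=12 => slot 12
364: h=0 => slot 0
Table: [364, 642, 330, 681, 982, _, _, 48, _, _, 154, 94, 749]

3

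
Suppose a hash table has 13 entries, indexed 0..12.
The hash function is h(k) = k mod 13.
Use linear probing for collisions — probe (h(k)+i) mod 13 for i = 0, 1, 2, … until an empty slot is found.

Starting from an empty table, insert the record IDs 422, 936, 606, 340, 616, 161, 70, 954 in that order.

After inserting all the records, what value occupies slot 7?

161

Insert 422: h=6, slot 6 empty → index 6.
Insert 936: h=0, slot 0 empty → index 0.
Insert 606: h=8, slot 8 empty → index 8.
Insert 340: h=2, slot 2 empty → index 2.
Insert 616: h=5, slot 5 empty → index 5.
Insert 161: h=5, slots 5,6 occupied → index 7.
Insert 70: h=5, slots 5,6,7,8 occupied → index 9.
Insert 954: h=5, slots 5,6,7,8,9 occupied → index 10.
Table: [936, ∅, 340, ∅, ∅, 616, 422, 161, 606, 70, 954, ∅, ∅]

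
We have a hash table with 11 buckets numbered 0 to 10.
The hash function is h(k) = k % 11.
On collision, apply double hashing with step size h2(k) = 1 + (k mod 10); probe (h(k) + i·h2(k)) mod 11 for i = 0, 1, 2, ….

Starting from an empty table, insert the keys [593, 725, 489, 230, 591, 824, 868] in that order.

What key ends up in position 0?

230

593: h=10 => slot 10
725: h=10, h2=6, probe 10,5 => slot 5
489: h=5, h2=10, probe 5,4 => slot 4
230: h=10, h2=1, probe 10,0 => slot 0
591: h=8 => slot 8
824: h=10, h2=5, probe 10,4,9 => slot 9
868: h=10, h2=9, probe 10,8,6 => slot 6
Table: [230, ., ., ., 489, 725, 868, ., 591, 824, 593]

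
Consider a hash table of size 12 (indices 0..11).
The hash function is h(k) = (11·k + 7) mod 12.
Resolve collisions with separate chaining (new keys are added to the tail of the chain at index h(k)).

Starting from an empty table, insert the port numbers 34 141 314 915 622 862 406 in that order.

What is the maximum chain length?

Insert 34: h=9, bucket 9 empty -> new chain.
Insert 141: h=10, bucket 10 empty -> new chain.
Insert 314: h=5, bucket 5 empty -> new chain.
Insert 915: h=4, bucket 4 empty -> new chain.
Insert 622: h=9, bucket 9 nonempty -> append to chain.
Insert 862: h=9, bucket 9 nonempty -> append to chain.
Insert 406: h=9, bucket 9 nonempty -> append to chain.
Final buckets:
0: —
1: —
2: —
3: —
4: 915
5: 314
6: —
7: —
8: —
9: 34 -> 622 -> 862 -> 406
10: 141
11: —

4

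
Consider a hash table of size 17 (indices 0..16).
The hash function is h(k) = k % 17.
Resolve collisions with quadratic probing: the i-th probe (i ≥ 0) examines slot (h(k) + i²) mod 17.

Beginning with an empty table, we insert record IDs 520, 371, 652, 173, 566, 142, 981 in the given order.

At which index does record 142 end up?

Insert 520: h=10, slot 10 empty → index 10.
Insert 371: h=14, slot 14 empty → index 14.
Insert 652: h=6, slot 6 empty → index 6.
Insert 173: h=3, slot 3 empty → index 3.
Insert 566: h=5, slot 5 empty → index 5.
Insert 142: h=6, slot 6 occupied → index 7.
Insert 981: h=12, slot 12 empty → index 12.
Table: [_, _, _, 173, _, 566, 652, 142, _, _, 520, _, 981, _, 371, _, _]

7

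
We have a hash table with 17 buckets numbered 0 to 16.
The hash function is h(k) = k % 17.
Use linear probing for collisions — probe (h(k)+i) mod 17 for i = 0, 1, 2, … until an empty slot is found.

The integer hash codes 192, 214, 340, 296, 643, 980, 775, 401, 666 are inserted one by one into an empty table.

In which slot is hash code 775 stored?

12

Insert 192: h=5, slot 5 empty → index 5.
Insert 214: h=10, slot 10 empty → index 10.
Insert 340: h=0, slot 0 empty → index 0.
Insert 296: h=7, slot 7 empty → index 7.
Insert 643: h=14, slot 14 empty → index 14.
Insert 980: h=11, slot 11 empty → index 11.
Insert 775: h=10, slots 10,11 occupied → index 12.
Insert 401: h=10, slots 10,11,12 occupied → index 13.
Insert 666: h=3, slot 3 empty → index 3.
Table: [340, —, —, 666, —, 192, —, 296, —, —, 214, 980, 775, 401, 643, —, —]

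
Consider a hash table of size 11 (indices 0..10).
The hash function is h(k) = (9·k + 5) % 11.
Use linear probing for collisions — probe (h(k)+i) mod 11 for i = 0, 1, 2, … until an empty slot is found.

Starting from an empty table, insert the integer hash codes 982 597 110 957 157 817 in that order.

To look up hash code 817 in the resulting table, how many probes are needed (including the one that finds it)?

982 hashes to 10; slot 10 is free -> place at 10.
597 hashes to 10; 10 taken -> place at 0.
110 hashes to 5; slot 5 is free -> place at 5.
957 hashes to 5; 5 taken -> place at 6.
157 hashes to 10; 10,0 taken -> place at 1.
817 hashes to 10; 10,0,1 taken -> place at 2.
Table: [597, 157, 817, ., ., 110, 957, ., ., ., 982]
Lookup 817: h=10, probe 10,0,1,2 → found at 2.

4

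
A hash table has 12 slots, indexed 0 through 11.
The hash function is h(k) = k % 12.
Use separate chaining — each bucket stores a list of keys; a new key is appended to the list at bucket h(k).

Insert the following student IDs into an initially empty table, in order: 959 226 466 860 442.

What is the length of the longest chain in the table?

959 -> bucket 11
226 -> bucket 10
466 -> bucket 10 (collision)
860 -> bucket 8
442 -> bucket 10 (collision)
Final buckets:
0: _
1: _
2: _
3: _
4: _
5: _
6: _
7: _
8: 860
9: _
10: 226 -> 466 -> 442
11: 959

3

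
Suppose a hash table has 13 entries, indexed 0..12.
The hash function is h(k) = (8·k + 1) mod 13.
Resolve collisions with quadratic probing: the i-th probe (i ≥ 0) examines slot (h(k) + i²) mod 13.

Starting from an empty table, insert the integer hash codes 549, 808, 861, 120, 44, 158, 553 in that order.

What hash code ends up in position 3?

120

549: h=12 → slot 12
808: h=4 → slot 4
861: h=12, probe 12,0 → slot 0
120: h=12, probe 12,0,3 → slot 3
44: h=2 → slot 2
158: h=4, probe 4,5 → slot 5
553: h=5, probe 5,6 → slot 6
Table: [861, -, 44, 120, 808, 158, 553, -, -, -, -, -, 549]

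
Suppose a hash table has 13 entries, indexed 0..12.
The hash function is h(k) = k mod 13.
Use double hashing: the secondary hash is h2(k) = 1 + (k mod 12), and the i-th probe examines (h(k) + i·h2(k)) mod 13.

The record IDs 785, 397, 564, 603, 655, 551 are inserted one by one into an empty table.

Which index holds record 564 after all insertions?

785 hashes to 5; slot 5 is free → place at 5.
397 hashes to 7; slot 7 is free → place at 7.
564 hashes to 5, h2=1; 5 taken → place at 6.
603 hashes to 5, h2=4; 5 taken → place at 9.
655 hashes to 5, h2=8; 5 taken → place at 0.
551 hashes to 5, h2=12; 5 taken → place at 4.
Table: [655, —, —, —, 551, 785, 564, 397, —, 603, —, —, —]

6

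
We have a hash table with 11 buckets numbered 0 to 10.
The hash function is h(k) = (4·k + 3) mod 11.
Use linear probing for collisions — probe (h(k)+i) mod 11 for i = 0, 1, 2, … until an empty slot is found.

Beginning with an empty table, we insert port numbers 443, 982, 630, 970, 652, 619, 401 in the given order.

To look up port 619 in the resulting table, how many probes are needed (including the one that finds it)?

443: h=4 → slot 4
982: h=4, probe 4,5 → slot 5
630: h=4, probe 4,5,6 → slot 6
970: h=0 → slot 0
652: h=4, probe 4,5,6,7 → slot 7
619: h=4, probe 4,5,6,7,8 → slot 8
401: h=1 → slot 1
Table: [970, 401, -, -, 443, 982, 630, 652, 619, -, -]
Lookup 619: h=4, probe 4,5,6,7,8 → found at 8.

5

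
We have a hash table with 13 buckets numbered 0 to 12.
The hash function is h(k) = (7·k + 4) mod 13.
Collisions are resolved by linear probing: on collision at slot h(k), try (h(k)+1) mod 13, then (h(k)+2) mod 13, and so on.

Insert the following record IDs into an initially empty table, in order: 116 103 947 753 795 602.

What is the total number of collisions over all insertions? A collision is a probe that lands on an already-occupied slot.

116: h=10 => slot 10
103: h=10, probe 10,11 => slot 11
947: h=3 => slot 3
753: h=10, probe 10,11,12 => slot 12
795: h=5 => slot 5
602: h=6 => slot 6
Table: [-, -, -, 947, -, 795, 602, -, -, -, 116, 103, 753]

3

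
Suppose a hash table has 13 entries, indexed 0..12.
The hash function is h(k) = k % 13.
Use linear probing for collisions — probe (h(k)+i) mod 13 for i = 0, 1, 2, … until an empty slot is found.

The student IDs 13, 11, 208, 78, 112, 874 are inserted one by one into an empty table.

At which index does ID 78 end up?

13 hashes to 0; slot 0 is free => place at 0.
11 hashes to 11; slot 11 is free => place at 11.
208 hashes to 0; 0 taken => place at 1.
78 hashes to 0; 0,1 taken => place at 2.
112 hashes to 8; slot 8 is free => place at 8.
874 hashes to 3; slot 3 is free => place at 3.
Table: [13, 208, 78, 874, ∅, ∅, ∅, ∅, 112, ∅, ∅, 11, ∅]

2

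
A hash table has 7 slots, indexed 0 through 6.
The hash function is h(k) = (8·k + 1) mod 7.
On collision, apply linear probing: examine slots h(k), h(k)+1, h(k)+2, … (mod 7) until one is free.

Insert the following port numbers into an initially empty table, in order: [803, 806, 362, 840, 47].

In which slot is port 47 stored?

3

803 hashes to 6; slot 6 is free → place at 6.
806 hashes to 2; slot 2 is free → place at 2.
362 hashes to 6; 6 taken → place at 0.
840 hashes to 1; slot 1 is free → place at 1.
47 hashes to 6; 6,0,1,2 taken → place at 3.
Table: [362, 840, 806, 47, -, -, 803]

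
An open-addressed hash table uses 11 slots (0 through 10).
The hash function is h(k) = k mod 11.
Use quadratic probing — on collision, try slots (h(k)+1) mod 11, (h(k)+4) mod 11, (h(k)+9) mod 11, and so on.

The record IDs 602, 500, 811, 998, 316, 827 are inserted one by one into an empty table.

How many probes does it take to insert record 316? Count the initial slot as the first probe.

Insert 602: h=8, slot 8 empty => index 8.
Insert 500: h=5, slot 5 empty => index 5.
Insert 811: h=8, slot 8 occupied => index 9.
Insert 998: h=8, slots 8,9 occupied => index 1.
Insert 316: h=8, slots 8,9,1 occupied => index 6.
Insert 827: h=2, slot 2 empty => index 2.
Table: [_, 998, 827, _, _, 500, 316, _, 602, 811, _]

4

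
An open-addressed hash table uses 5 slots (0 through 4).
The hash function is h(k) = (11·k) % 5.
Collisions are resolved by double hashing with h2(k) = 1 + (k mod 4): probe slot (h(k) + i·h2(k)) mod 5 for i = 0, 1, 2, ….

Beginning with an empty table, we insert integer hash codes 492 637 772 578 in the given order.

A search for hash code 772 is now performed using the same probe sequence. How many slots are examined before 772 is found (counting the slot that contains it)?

Insert 492: h=2, slot 2 empty => index 2.
Insert 637: h=2, h2=2, slot 2 occupied => index 4.
Insert 772: h=2, h2=1, slot 2 occupied => index 3.
Insert 578: h=3, h2=3, slot 3 occupied => index 1.
Table: [., 578, 492, 772, 637]
Lookup 772: h=2, h2=1, probe 2,3 → found at 3.

2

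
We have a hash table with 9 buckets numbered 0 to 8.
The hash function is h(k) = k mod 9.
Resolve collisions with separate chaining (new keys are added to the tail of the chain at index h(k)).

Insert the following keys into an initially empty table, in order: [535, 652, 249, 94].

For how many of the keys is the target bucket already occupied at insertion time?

535 → bucket 4
652 → bucket 4 (collision)
249 → bucket 6
94 → bucket 4 (collision)
Final buckets:
0: .
1: .
2: .
3: .
4: 535 -> 652 -> 94
5: .
6: 249
7: .
8: .

2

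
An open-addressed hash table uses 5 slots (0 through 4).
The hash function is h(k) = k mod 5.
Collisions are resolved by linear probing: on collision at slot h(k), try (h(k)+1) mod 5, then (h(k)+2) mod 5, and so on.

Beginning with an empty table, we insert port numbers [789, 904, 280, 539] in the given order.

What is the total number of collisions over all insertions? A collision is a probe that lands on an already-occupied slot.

789 hashes to 4; slot 4 is free => place at 4.
904 hashes to 4; 4 taken => place at 0.
280 hashes to 0; 0 taken => place at 1.
539 hashes to 4; 4,0,1 taken => place at 2.
Table: [904, 280, 539, _, 789]

5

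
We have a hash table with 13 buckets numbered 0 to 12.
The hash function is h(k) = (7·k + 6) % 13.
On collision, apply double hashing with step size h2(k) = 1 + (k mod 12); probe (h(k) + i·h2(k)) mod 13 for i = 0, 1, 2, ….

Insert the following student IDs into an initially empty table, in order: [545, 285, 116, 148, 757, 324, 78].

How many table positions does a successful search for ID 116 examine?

Insert 545: h=12, slot 12 empty -> index 12.
Insert 285: h=12, h2=10, slot 12 occupied -> index 9.
Insert 116: h=12, h2=9, slot 12 occupied -> index 8.
Insert 148: h=2, slot 2 empty -> index 2.
Insert 757: h=1, slot 1 empty -> index 1.
Insert 324: h=12, h2=1, slot 12 occupied -> index 0.
Insert 78: h=6, slot 6 empty -> index 6.
Table: [324, 757, 148, ∅, ∅, ∅, 78, ∅, 116, 285, ∅, ∅, 545]
Lookup 116: h=12, h2=9, probe 12,8 → found at 8.

2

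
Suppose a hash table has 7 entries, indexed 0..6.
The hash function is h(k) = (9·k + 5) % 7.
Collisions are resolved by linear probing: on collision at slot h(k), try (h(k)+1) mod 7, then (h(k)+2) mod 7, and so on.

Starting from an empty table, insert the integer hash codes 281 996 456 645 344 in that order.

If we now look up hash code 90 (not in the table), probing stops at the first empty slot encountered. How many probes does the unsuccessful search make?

3

281 hashes to 0; slot 0 is free -> place at 0.
996 hashes to 2; slot 2 is free -> place at 2.
456 hashes to 0; 0 taken -> place at 1.
645 hashes to 0; 0,1,2 taken -> place at 3.
344 hashes to 0; 0,1,2,3 taken -> place at 4.
Table: [281, 456, 996, 645, 344, ., .]
Lookup 90: h=3, probe 3,4,5 → slot 5 empty, not found.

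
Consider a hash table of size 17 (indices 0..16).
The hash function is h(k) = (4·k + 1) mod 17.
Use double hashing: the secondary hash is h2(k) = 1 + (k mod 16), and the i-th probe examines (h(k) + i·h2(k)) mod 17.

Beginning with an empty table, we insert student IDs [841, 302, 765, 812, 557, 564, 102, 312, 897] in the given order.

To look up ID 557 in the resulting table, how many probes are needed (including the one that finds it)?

Insert 841: h=16, slot 16 empty => index 16.
Insert 302: h=2, slot 2 empty => index 2.
Insert 765: h=1, slot 1 empty => index 1.
Insert 812: h=2, h2=13, slot 2 occupied => index 15.
Insert 557: h=2, h2=14, slots 2,16 occupied => index 13.
Insert 564: h=13, h2=5, slots 13,1 occupied => index 6.
Insert 102: h=1, h2=7, slot 1 occupied => index 8.
Insert 312: h=8, h2=9, slot 8 occupied => index 0.
Insert 897: h=2, h2=2, slot 2 occupied => index 4.
Table: [312, 765, 302, _, 897, _, 564, _, 102, _, _, _, _, 557, _, 812, 841]
Lookup 557: h=2, h2=14, probe 2,16,13 → found at 13.

3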